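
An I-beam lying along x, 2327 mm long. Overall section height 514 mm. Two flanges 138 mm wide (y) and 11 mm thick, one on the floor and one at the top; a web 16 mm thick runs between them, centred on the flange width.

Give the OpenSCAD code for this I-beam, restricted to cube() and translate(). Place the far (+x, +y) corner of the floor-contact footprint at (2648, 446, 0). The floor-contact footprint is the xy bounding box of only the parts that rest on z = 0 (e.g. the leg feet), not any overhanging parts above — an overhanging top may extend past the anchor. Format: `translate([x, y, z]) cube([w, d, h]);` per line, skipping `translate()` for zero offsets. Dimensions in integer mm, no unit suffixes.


translate([321, 308, 0]) cube([2327, 138, 11]);
translate([321, 369, 11]) cube([2327, 16, 492]);
translate([321, 308, 503]) cube([2327, 138, 11]);


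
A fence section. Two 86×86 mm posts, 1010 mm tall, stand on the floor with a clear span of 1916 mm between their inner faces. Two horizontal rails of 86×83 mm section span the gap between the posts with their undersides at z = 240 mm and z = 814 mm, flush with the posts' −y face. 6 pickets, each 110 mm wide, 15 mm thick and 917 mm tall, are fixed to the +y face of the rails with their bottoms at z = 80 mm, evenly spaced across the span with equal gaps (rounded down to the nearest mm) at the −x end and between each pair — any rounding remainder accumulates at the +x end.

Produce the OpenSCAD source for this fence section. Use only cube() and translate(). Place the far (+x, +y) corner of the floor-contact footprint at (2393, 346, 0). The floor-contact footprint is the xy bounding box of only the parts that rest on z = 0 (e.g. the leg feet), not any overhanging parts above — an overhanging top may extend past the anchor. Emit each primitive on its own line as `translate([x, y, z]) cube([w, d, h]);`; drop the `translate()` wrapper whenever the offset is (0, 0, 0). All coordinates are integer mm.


translate([305, 260, 0]) cube([86, 86, 1010]);
translate([2307, 260, 0]) cube([86, 86, 1010]);
translate([391, 260, 240]) cube([1916, 86, 83]);
translate([391, 260, 814]) cube([1916, 86, 83]);
translate([570, 346, 80]) cube([110, 15, 917]);
translate([859, 346, 80]) cube([110, 15, 917]);
translate([1148, 346, 80]) cube([110, 15, 917]);
translate([1437, 346, 80]) cube([110, 15, 917]);
translate([1726, 346, 80]) cube([110, 15, 917]);
translate([2015, 346, 80]) cube([110, 15, 917]);


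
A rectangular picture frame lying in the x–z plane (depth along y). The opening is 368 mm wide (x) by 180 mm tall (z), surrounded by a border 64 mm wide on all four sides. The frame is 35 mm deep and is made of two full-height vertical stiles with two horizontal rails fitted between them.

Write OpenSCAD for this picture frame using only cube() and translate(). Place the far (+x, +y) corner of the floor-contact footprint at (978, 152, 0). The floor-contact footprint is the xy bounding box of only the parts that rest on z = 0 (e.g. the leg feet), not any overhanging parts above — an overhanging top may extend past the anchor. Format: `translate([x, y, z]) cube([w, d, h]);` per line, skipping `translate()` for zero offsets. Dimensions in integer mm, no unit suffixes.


translate([482, 117, 0]) cube([64, 35, 308]);
translate([914, 117, 0]) cube([64, 35, 308]);
translate([546, 117, 0]) cube([368, 35, 64]);
translate([546, 117, 244]) cube([368, 35, 64]);


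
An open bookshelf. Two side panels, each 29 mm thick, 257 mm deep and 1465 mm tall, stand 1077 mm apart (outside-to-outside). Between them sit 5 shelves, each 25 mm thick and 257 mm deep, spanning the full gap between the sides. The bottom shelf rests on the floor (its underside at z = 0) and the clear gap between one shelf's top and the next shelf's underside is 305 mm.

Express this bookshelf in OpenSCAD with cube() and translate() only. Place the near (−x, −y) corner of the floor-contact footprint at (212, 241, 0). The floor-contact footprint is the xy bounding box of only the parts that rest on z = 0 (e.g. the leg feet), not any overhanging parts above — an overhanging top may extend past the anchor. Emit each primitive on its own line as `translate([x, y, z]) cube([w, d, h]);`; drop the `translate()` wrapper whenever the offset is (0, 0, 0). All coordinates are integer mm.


translate([212, 241, 0]) cube([29, 257, 1465]);
translate([1260, 241, 0]) cube([29, 257, 1465]);
translate([241, 241, 0]) cube([1019, 257, 25]);
translate([241, 241, 330]) cube([1019, 257, 25]);
translate([241, 241, 660]) cube([1019, 257, 25]);
translate([241, 241, 990]) cube([1019, 257, 25]);
translate([241, 241, 1320]) cube([1019, 257, 25]);


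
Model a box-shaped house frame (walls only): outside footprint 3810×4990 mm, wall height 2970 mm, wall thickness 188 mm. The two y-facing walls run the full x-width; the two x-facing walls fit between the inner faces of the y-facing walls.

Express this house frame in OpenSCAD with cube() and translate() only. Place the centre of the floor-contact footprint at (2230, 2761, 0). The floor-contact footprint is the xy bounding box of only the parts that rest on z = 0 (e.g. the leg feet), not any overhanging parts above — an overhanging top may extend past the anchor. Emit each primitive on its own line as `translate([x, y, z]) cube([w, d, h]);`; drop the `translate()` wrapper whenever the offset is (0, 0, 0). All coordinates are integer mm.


translate([325, 266, 0]) cube([3810, 188, 2970]);
translate([325, 5068, 0]) cube([3810, 188, 2970]);
translate([325, 454, 0]) cube([188, 4614, 2970]);
translate([3947, 454, 0]) cube([188, 4614, 2970]);


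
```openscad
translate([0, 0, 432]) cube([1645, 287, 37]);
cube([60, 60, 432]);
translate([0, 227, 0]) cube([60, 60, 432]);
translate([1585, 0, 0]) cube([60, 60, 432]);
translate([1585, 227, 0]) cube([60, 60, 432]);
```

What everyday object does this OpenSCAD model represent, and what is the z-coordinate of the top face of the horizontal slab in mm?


A bench. The seat-top height is 469 mm.

A long slab on four corner posts — a bench. The slab sits at z = 432 with thickness 37, so the top is 432 + 37 = 469 mm.


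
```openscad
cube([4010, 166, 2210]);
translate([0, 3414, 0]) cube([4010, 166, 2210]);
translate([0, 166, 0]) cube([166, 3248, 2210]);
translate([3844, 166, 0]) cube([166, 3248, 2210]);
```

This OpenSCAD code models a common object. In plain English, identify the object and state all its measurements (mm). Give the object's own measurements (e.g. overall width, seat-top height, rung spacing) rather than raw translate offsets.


The wall frame of a small rectangular building: four walls, each 2210 mm tall and 166 mm thick, enclosing a footprint 4010 mm (x) by 3580 mm (y) outside-to-outside, with no floor or roof. The front and back walls (the −y and +y sides) span the full width; the two side walls fit between them.


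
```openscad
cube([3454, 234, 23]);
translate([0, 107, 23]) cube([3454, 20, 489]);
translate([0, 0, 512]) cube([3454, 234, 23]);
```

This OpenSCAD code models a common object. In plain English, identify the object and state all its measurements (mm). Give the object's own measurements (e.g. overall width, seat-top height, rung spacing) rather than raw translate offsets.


An I-beam lying along x, 3454 mm long. Overall section height 535 mm. Two flanges 234 mm wide (y) and 23 mm thick, one on the floor and one at the top; a web 20 mm thick runs between them, centred on the flange width.


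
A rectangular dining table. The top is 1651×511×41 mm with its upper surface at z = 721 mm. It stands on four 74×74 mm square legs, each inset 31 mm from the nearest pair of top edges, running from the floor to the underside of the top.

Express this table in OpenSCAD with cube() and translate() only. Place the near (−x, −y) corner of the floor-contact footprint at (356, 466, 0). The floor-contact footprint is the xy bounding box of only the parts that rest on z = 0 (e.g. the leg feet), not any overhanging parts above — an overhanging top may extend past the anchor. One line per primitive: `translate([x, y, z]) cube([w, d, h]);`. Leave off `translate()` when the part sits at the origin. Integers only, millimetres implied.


translate([325, 435, 680]) cube([1651, 511, 41]);
translate([356, 466, 0]) cube([74, 74, 680]);
translate([1871, 466, 0]) cube([74, 74, 680]);
translate([356, 841, 0]) cube([74, 74, 680]);
translate([1871, 841, 0]) cube([74, 74, 680]);


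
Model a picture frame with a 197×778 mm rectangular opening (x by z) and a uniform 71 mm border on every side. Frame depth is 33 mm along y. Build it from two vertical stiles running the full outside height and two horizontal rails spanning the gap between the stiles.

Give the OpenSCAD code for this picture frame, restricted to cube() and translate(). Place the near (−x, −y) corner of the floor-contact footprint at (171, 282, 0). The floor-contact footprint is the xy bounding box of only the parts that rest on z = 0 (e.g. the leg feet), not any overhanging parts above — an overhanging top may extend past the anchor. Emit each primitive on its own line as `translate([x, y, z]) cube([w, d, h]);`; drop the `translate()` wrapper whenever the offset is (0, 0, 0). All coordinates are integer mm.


translate([171, 282, 0]) cube([71, 33, 920]);
translate([439, 282, 0]) cube([71, 33, 920]);
translate([242, 282, 0]) cube([197, 33, 71]);
translate([242, 282, 849]) cube([197, 33, 71]);


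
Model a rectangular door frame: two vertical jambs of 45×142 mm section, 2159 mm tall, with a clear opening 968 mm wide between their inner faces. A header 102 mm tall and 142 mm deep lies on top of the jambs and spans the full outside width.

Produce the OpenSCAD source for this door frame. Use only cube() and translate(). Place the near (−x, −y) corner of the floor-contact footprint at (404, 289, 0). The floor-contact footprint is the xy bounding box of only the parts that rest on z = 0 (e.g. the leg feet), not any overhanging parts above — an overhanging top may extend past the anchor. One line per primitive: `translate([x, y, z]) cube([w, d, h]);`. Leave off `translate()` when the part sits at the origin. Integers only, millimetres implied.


translate([404, 289, 0]) cube([45, 142, 2159]);
translate([1417, 289, 0]) cube([45, 142, 2159]);
translate([404, 289, 2159]) cube([1058, 142, 102]);


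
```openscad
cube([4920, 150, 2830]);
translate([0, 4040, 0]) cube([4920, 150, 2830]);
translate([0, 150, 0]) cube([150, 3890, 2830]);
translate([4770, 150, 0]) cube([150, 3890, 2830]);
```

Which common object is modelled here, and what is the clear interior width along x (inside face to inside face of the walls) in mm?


A house (or room) frame. The interior width is 4620 mm.

Four 2830 mm walls enclosing a rectangle with no floor or roof — a room or house frame. Outside width is 4920 mm and wall thickness is 150 mm, so the interior width is 4920 − 2 × 150 = 4620 mm.


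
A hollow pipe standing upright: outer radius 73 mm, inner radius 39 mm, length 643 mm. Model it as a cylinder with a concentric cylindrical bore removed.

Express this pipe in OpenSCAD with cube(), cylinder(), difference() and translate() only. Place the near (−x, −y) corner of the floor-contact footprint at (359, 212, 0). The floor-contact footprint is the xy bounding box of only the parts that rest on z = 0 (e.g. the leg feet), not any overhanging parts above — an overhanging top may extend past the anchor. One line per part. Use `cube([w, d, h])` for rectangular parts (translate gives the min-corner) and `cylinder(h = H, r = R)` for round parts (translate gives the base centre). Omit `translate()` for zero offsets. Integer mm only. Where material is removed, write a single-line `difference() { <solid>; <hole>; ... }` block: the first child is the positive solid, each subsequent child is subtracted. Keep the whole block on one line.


difference() { translate([432, 285, 0]) cylinder(h = 643, r = 73); translate([432, 285, 0]) cylinder(h = 643, r = 39); }


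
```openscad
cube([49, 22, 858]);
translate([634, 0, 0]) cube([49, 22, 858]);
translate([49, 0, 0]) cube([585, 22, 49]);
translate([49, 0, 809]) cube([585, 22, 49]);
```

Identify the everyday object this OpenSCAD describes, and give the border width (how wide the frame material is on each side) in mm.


A picture frame. The border width is 49 mm.

Four thin pieces enclosing a rectangular opening — a picture frame. The two full-height stiles are 858 mm tall; the top rail sits at z = 809 and is 49 mm tall, so the border above the opening is 858 − 809 = 49 mm, matching the stile x-width.


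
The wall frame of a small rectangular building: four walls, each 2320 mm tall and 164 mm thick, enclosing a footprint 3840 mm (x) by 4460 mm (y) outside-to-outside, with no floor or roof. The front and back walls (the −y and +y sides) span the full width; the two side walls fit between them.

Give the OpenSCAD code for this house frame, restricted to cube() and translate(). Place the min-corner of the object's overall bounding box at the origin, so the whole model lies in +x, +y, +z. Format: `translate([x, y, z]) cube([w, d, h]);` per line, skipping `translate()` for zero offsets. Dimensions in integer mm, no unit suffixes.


cube([3840, 164, 2320]);
translate([0, 4296, 0]) cube([3840, 164, 2320]);
translate([0, 164, 0]) cube([164, 4132, 2320]);
translate([3676, 164, 0]) cube([164, 4132, 2320]);


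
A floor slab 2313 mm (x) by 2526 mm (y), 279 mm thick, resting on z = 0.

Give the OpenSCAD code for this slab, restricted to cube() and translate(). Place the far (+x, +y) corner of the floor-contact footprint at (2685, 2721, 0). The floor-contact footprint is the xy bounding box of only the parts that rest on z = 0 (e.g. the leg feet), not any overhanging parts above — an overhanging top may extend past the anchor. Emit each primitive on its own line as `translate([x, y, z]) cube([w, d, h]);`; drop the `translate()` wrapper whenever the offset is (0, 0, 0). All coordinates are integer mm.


translate([372, 195, 0]) cube([2313, 2526, 279]);


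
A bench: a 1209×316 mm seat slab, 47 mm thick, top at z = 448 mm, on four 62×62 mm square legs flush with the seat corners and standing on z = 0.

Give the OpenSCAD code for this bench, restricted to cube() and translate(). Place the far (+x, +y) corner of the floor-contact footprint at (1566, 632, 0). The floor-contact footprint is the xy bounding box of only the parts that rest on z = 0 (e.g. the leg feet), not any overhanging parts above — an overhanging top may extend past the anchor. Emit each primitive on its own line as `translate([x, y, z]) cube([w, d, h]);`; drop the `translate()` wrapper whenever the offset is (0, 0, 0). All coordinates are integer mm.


// leg_h = 448 − 47 = 401
translate([357, 316, 401]) cube([1209, 316, 47]);
translate([357, 316, 0]) cube([62, 62, 401]);
translate([357, 570, 0]) cube([62, 62, 401]);
translate([1504, 316, 0]) cube([62, 62, 401]);
translate([1504, 570, 0]) cube([62, 62, 401]);


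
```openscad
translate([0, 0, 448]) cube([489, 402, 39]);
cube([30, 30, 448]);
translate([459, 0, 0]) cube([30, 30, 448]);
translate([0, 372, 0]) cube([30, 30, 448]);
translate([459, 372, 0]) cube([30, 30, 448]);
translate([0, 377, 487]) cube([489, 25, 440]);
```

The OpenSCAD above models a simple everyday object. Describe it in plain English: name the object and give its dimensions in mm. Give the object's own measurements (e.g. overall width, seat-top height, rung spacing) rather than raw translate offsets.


A chair. The seat is a 489×402×39 mm slab with its top at z = 487 mm, on four 30×30 mm corner legs (flush with the seat edges, standing on z = 0). A flat backrest 25 mm thick, 440 mm tall, spans the full seat width and rises from the seat top along its +y edge, rear face flush with the rear of the seat.


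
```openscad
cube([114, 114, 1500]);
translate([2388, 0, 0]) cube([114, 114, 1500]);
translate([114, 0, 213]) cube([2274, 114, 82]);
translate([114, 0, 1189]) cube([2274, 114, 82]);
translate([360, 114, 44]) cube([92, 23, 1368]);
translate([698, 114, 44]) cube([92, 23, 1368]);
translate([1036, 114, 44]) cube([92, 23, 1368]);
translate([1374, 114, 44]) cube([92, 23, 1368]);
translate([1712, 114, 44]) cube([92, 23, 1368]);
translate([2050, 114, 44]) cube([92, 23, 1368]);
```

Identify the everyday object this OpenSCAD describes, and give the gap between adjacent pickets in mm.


A fence section. The picket gap is 246 mm.

Two posts, two rails, 6 pickets — a fence section. Span 2274 mm holds 6 pickets of 92 mm with 7 equal gaps: ⌊(2274 − 6·92) / 7⌋ = 246 mm.


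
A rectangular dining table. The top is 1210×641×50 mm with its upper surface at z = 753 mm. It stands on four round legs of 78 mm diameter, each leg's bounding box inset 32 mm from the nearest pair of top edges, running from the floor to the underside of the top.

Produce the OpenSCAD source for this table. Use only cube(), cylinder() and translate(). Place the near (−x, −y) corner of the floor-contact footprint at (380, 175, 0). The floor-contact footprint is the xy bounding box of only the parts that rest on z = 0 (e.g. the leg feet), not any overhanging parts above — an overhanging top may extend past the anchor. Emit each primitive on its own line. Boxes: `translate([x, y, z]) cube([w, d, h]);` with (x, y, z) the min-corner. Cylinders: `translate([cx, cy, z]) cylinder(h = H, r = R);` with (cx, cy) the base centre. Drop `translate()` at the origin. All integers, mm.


translate([348, 143, 703]) cube([1210, 641, 50]);
translate([419, 214, 0]) cylinder(h = 703, r = 39);
translate([1487, 214, 0]) cylinder(h = 703, r = 39);
translate([419, 713, 0]) cylinder(h = 703, r = 39);
translate([1487, 713, 0]) cylinder(h = 703, r = 39);


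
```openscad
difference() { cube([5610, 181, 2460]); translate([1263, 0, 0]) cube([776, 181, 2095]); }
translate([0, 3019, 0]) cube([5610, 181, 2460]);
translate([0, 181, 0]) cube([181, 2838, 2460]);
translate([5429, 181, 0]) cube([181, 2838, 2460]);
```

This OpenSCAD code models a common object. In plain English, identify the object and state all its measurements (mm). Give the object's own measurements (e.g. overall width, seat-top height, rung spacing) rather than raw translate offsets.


A single room: four walls, each 2460 mm tall and 181 mm thick, enclosing an outside footprint 5610×3200 mm (x × y), no floor or roof. The front and back walls (−y and +y sides) run the full x-width; the side walls fit between their inner faces. A door opening 776 mm wide and 2095 mm tall is cut through the front wall from the floor up, its −x edge 1263 mm from the wall's −x end.


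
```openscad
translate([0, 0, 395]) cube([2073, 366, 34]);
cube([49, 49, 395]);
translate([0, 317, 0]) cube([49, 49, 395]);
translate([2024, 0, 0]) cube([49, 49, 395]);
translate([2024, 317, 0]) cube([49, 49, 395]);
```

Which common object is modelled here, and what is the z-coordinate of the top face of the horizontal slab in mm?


A bench. The seat-top height is 429 mm.

A long slab on four corner posts — a bench. The slab sits at z = 395 with thickness 34, so the top is 395 + 34 = 429 mm.


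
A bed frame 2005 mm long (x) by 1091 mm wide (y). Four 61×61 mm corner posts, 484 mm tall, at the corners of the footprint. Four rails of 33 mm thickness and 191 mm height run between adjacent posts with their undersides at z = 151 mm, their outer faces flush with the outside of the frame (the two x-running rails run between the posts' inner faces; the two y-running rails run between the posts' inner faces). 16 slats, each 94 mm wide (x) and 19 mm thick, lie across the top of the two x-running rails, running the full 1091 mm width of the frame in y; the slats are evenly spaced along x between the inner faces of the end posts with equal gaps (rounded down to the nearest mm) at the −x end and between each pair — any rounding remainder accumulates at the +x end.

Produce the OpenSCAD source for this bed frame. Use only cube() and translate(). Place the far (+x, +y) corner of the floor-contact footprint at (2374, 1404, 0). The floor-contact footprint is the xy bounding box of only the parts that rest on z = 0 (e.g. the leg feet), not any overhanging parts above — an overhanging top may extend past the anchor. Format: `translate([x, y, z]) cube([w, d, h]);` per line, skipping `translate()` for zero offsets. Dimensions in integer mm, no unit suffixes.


// slat z = rail_z + rail_h = 151 + 191 = 342
// slat gap = ⌊(1883 − 16·94) / 17⌋ = 22
translate([369, 313, 0]) cube([61, 61, 484]);
translate([369, 1343, 0]) cube([61, 61, 484]);
translate([2313, 313, 0]) cube([61, 61, 484]);
translate([2313, 1343, 0]) cube([61, 61, 484]);
translate([430, 313, 151]) cube([1883, 33, 191]);
translate([430, 1371, 151]) cube([1883, 33, 191]);
translate([369, 374, 151]) cube([33, 969, 191]);
translate([2341, 374, 151]) cube([33, 969, 191]);
translate([452, 313, 342]) cube([94, 1091, 19]);
translate([568, 313, 342]) cube([94, 1091, 19]);
translate([684, 313, 342]) cube([94, 1091, 19]);
translate([800, 313, 342]) cube([94, 1091, 19]);
translate([916, 313, 342]) cube([94, 1091, 19]);
translate([1032, 313, 342]) cube([94, 1091, 19]);
translate([1148, 313, 342]) cube([94, 1091, 19]);
translate([1264, 313, 342]) cube([94, 1091, 19]);
translate([1380, 313, 342]) cube([94, 1091, 19]);
translate([1496, 313, 342]) cube([94, 1091, 19]);
translate([1612, 313, 342]) cube([94, 1091, 19]);
translate([1728, 313, 342]) cube([94, 1091, 19]);
translate([1844, 313, 342]) cube([94, 1091, 19]);
translate([1960, 313, 342]) cube([94, 1091, 19]);
translate([2076, 313, 342]) cube([94, 1091, 19]);
translate([2192, 313, 342]) cube([94, 1091, 19]);


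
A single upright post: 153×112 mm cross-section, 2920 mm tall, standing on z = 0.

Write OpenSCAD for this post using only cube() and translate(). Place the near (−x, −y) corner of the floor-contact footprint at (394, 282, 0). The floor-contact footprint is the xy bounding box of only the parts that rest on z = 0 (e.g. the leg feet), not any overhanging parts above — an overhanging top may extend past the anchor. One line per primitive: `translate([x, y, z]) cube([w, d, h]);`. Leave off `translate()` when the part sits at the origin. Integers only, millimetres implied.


translate([394, 282, 0]) cube([153, 112, 2920]);


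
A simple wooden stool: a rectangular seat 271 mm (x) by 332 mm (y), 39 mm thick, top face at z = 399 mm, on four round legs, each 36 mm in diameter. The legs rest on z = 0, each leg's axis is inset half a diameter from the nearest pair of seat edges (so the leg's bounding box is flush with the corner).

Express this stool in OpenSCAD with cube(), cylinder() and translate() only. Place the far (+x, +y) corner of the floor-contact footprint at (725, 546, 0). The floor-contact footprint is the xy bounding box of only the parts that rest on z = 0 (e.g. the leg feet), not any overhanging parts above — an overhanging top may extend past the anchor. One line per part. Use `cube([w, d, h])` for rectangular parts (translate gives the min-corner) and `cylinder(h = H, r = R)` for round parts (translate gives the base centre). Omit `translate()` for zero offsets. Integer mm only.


// leg_h = 399 - 39 = 360
translate([454, 214, 360]) cube([271, 332, 39]);
translate([472, 232, 0]) cylinder(h = 360, r = 18);
translate([707, 232, 0]) cylinder(h = 360, r = 18);
translate([472, 528, 0]) cylinder(h = 360, r = 18);
translate([707, 528, 0]) cylinder(h = 360, r = 18);


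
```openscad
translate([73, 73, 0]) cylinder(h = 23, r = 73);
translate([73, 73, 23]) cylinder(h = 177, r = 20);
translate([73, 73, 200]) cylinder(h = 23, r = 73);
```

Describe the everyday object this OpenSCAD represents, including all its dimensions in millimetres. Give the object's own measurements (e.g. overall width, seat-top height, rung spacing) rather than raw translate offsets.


A spool: two coaxial disc flanges of radius 73 mm and thickness 23 mm, joined by a core cylinder of radius 20 mm and height 177 mm. The lower flange rests on z = 0 and the three cylinders share a vertical axis.


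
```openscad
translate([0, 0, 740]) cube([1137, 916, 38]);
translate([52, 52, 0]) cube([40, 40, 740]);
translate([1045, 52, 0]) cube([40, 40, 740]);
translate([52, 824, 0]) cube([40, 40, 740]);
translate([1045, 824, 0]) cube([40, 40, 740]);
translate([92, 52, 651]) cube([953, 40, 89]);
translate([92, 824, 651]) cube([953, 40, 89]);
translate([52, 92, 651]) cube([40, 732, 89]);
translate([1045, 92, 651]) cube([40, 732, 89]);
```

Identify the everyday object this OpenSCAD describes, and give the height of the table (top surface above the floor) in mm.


A table. The table height is 778 mm.

A 1137×916×38 slab sits at z = 740 on four 40 mm square posts — a table. The top surface is at 740 + 38 = 778 mm.


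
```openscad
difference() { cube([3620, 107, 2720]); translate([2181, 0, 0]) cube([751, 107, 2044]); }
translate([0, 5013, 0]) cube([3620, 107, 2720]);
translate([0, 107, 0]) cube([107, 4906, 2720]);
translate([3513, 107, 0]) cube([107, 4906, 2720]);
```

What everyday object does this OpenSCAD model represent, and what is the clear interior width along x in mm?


A single room. The interior width is 3406 mm.

Four walls enclosing a rectangle with a door in the front wall — a room. Outside width 3620 minus two 107 mm walls gives 3406 mm.


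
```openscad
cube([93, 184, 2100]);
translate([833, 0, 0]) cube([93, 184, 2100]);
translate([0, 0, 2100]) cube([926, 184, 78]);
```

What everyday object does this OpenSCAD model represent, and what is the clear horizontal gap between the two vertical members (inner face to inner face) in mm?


A door frame. The clear opening width is 740 mm.

Two 2100 mm tall posts with a header on top — a door frame. The left jamb is 93 mm wide at x = 0; the right jamb starts at x = 833. The clear opening is 833 − 93 = 740 mm.


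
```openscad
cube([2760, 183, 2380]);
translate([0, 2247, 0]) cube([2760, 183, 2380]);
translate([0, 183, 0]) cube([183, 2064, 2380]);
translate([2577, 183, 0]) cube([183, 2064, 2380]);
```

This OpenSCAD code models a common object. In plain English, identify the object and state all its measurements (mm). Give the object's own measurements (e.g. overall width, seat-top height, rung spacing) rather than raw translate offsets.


The wall frame of a small rectangular building: four walls, each 2380 mm tall and 183 mm thick, enclosing a footprint 2760 mm (x) by 2430 mm (y) outside-to-outside, with no floor or roof. The front and back walls (the −y and +y sides) span the full width; the two side walls fit between them.


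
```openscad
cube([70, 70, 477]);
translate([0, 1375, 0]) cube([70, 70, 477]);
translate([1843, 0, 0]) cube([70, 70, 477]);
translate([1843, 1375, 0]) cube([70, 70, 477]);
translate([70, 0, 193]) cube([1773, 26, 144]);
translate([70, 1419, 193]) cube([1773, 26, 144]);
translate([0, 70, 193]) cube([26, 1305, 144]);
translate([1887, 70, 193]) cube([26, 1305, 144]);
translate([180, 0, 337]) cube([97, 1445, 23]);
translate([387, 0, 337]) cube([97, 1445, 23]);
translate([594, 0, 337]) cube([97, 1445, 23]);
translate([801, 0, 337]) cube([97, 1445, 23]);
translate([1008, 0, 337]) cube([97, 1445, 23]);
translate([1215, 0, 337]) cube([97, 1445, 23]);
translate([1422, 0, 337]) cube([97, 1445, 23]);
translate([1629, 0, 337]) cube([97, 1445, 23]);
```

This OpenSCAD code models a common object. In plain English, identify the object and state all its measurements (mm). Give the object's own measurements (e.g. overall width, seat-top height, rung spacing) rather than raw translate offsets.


A bed frame 1913 mm long (x) by 1445 mm wide (y). Four 70×70 mm corner posts, 477 mm tall, at the corners of the footprint. Four rails of 26 mm thickness and 144 mm height run between adjacent posts with their undersides at z = 193 mm, their outer faces flush with the outside of the frame (the two x-running rails run between the posts' inner faces; the two y-running rails run between the posts' inner faces). 8 slats, each 97 mm wide (x) and 23 mm thick, lie across the top of the two x-running rails, running the full 1445 mm width of the frame in y; along x they sit between the end posts with a 110 mm gap after the −x posts and between neighbouring slats, leaving 117 mm before the +x posts.


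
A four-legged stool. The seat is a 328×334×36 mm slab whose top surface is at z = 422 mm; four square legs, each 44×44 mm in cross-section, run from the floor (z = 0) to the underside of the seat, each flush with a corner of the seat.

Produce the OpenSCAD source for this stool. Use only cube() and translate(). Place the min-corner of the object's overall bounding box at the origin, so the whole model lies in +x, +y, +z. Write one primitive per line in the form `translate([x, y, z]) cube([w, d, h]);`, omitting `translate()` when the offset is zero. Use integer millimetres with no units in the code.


// leg_h = 422 - 36 = 386
translate([0, 0, 386]) cube([328, 334, 36]);
cube([44, 44, 386]);
translate([284, 0, 0]) cube([44, 44, 386]);
translate([0, 290, 0]) cube([44, 44, 386]);
translate([284, 290, 0]) cube([44, 44, 386]);


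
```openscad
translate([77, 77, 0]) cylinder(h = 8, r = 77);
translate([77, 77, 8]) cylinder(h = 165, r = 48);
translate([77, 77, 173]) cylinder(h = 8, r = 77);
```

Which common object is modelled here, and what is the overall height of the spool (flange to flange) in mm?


A spool. The overall height is 181 mm.

Three coaxial cylinders, large–small–large — a spool. Two 8 mm flanges and a 165 mm core give 8 + 165 + 8 = 181 mm.


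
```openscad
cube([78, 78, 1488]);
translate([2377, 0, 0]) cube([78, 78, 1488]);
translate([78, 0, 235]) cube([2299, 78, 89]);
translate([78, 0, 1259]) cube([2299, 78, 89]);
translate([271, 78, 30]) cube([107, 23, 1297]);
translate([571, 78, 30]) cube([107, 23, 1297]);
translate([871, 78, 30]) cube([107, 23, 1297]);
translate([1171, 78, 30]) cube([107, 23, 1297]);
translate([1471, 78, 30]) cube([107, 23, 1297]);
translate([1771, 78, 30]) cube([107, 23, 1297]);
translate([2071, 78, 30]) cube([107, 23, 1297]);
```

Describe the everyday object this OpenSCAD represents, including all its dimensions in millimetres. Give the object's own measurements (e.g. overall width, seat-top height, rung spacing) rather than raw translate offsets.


A fence section. Two 78×78 mm posts, 1488 mm tall, stand on the floor with a clear span of 2299 mm between their inner faces. Two horizontal rails of 78×89 mm section span the gap between the posts with their undersides at z = 235 mm and z = 1259 mm, flush with the posts' −y face. 7 pickets, each 107 mm wide, 23 mm thick and 1297 mm tall, are fixed to the +y face of the rails with their bottoms at z = 30 mm, spaced across the span with a 193 mm gap after the −x post and between neighbouring pickets, with 199 mm left before the +x post.


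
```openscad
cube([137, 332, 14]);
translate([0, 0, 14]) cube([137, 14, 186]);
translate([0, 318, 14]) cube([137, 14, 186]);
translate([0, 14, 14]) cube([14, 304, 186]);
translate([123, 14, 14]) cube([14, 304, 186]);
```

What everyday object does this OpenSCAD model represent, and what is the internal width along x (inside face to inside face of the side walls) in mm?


An open box. The internal width is 109 mm.

A 137×332 base slab with four walls standing on it — an open box. The base is 137 mm wide and the walls are 14 mm thick, so the internal width is 137 − 2 × 14 = 109 mm.


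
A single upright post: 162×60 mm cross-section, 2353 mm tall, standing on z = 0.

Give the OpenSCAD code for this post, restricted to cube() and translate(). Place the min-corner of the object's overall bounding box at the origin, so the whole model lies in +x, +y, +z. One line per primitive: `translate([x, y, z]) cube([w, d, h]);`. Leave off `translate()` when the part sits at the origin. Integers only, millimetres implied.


cube([162, 60, 2353]);


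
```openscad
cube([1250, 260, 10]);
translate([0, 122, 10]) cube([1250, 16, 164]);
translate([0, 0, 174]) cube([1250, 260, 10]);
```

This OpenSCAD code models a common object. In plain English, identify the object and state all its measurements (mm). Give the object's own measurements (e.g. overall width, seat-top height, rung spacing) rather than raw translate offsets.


An I-beam lying along x, 1250 mm long. Overall section height 184 mm. Two flanges 260 mm wide (y) and 10 mm thick, one on the floor and one at the top; a web 16 mm thick runs between them, centred on the flange width.


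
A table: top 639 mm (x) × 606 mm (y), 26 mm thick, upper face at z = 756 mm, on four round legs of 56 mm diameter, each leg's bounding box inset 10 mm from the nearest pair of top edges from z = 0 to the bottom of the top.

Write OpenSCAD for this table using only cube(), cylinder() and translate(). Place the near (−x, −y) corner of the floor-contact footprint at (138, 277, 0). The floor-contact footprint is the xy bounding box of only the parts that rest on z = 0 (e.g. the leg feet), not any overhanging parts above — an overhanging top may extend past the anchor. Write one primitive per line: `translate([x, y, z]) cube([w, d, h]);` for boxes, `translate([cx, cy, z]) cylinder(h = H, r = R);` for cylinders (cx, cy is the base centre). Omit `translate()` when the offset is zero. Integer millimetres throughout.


translate([128, 267, 730]) cube([639, 606, 26]);
translate([166, 305, 0]) cylinder(h = 730, r = 28);
translate([729, 305, 0]) cylinder(h = 730, r = 28);
translate([166, 835, 0]) cylinder(h = 730, r = 28);
translate([729, 835, 0]) cylinder(h = 730, r = 28);


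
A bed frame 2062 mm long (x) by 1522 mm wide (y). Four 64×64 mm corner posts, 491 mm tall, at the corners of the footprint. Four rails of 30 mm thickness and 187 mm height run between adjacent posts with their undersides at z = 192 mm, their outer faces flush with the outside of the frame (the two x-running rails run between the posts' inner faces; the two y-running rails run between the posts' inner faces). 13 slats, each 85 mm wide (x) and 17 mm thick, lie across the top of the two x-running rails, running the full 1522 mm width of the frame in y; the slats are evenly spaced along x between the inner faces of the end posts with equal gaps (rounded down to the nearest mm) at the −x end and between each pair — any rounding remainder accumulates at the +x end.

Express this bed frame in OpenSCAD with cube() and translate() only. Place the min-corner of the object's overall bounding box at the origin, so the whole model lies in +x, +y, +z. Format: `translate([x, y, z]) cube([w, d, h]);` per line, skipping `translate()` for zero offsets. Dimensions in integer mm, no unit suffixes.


// slat z = rail_z + rail_h = 192 + 187 = 379
// slat gap = ⌊(1934 − 13·85) / 14⌋ = 59
cube([64, 64, 491]);
translate([0, 1458, 0]) cube([64, 64, 491]);
translate([1998, 0, 0]) cube([64, 64, 491]);
translate([1998, 1458, 0]) cube([64, 64, 491]);
translate([64, 0, 192]) cube([1934, 30, 187]);
translate([64, 1492, 192]) cube([1934, 30, 187]);
translate([0, 64, 192]) cube([30, 1394, 187]);
translate([2032, 64, 192]) cube([30, 1394, 187]);
translate([123, 0, 379]) cube([85, 1522, 17]);
translate([267, 0, 379]) cube([85, 1522, 17]);
translate([411, 0, 379]) cube([85, 1522, 17]);
translate([555, 0, 379]) cube([85, 1522, 17]);
translate([699, 0, 379]) cube([85, 1522, 17]);
translate([843, 0, 379]) cube([85, 1522, 17]);
translate([987, 0, 379]) cube([85, 1522, 17]);
translate([1131, 0, 379]) cube([85, 1522, 17]);
translate([1275, 0, 379]) cube([85, 1522, 17]);
translate([1419, 0, 379]) cube([85, 1522, 17]);
translate([1563, 0, 379]) cube([85, 1522, 17]);
translate([1707, 0, 379]) cube([85, 1522, 17]);
translate([1851, 0, 379]) cube([85, 1522, 17]);


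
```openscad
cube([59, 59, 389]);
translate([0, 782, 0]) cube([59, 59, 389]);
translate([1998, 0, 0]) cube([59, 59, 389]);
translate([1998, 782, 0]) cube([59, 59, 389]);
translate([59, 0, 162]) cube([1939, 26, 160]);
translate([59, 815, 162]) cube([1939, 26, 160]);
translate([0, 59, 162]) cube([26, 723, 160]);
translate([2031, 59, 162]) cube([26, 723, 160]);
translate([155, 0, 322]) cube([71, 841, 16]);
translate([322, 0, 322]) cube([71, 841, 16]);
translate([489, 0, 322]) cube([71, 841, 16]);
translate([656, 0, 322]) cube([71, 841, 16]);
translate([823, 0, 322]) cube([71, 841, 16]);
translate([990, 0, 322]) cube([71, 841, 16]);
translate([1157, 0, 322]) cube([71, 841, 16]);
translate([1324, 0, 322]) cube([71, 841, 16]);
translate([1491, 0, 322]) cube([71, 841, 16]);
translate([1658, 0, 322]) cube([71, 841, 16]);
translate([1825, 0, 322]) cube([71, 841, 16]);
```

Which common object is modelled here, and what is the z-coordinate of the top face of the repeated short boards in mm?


A bed frame. The slat-top height is 338 mm.

Four posts, four rails, and a row of slats — a bed frame. Slats sit on the rails at z = 162 + 160 = 322; with slat thickness 16, the top is 338 mm.


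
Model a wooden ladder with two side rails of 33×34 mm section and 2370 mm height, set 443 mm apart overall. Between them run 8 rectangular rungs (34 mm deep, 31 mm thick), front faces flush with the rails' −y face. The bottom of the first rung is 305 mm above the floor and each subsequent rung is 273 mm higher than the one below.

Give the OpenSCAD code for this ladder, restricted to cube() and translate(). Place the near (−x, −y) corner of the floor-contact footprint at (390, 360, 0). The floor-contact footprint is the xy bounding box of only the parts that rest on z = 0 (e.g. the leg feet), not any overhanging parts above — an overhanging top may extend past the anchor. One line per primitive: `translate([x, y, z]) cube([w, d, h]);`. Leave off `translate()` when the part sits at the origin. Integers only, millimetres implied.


translate([390, 360, 0]) cube([33, 34, 2370]);
translate([800, 360, 0]) cube([33, 34, 2370]);
translate([423, 360, 305]) cube([377, 34, 31]);
translate([423, 360, 578]) cube([377, 34, 31]);
translate([423, 360, 851]) cube([377, 34, 31]);
translate([423, 360, 1124]) cube([377, 34, 31]);
translate([423, 360, 1397]) cube([377, 34, 31]);
translate([423, 360, 1670]) cube([377, 34, 31]);
translate([423, 360, 1943]) cube([377, 34, 31]);
translate([423, 360, 2216]) cube([377, 34, 31]);


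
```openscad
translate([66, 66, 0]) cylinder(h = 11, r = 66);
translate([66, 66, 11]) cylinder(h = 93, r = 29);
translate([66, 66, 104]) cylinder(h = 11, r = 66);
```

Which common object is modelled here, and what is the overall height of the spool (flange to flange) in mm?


A spool. The overall height is 115 mm.

Three coaxial cylinders, large–small–large — a spool. Two 11 mm flanges and a 93 mm core give 11 + 93 + 11 = 115 mm.


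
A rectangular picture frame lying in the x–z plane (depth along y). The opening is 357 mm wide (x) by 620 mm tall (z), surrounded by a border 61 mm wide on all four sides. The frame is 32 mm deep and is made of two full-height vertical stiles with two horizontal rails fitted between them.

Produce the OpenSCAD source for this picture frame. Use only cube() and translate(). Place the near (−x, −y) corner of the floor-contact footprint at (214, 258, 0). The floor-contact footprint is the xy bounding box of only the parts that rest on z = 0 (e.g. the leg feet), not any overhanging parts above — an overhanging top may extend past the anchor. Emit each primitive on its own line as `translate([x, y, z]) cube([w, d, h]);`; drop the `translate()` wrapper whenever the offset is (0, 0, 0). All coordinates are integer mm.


translate([214, 258, 0]) cube([61, 32, 742]);
translate([632, 258, 0]) cube([61, 32, 742]);
translate([275, 258, 0]) cube([357, 32, 61]);
translate([275, 258, 681]) cube([357, 32, 61]);


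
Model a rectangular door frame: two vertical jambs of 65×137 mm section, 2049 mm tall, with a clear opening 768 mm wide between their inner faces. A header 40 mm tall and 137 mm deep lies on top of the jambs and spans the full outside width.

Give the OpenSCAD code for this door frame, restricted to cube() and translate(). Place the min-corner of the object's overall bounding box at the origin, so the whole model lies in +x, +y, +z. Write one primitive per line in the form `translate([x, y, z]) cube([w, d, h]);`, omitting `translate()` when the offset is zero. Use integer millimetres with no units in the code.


cube([65, 137, 2049]);
translate([833, 0, 0]) cube([65, 137, 2049]);
translate([0, 0, 2049]) cube([898, 137, 40]);
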